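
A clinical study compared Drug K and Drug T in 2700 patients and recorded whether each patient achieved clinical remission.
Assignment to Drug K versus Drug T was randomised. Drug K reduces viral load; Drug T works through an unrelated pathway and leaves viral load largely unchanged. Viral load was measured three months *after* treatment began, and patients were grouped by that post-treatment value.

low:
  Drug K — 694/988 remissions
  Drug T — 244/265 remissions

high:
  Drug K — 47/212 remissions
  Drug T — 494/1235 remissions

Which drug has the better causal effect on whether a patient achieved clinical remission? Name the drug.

Within every viral load level Drug T has the higher rate, yet pooled Drug K does — Simpson's reversal.
Because the drug influences viral load, viral load is a post-treatment mediator, not a confounder. Stratifying on it would bias the estimate; the causal effect is the crude pooled difference.
Pooled: Drug K 61.8% vs Drug T 49.2%; Drug K is higher overall.

Drug K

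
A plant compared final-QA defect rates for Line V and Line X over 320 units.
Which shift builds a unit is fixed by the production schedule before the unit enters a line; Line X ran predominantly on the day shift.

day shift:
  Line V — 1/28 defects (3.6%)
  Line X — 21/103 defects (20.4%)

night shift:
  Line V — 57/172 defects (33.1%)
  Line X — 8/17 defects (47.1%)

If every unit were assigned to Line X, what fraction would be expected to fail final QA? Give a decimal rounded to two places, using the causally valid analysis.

Here shift is a common cause — it drives both which line a case falls under and the outcome. The crude comparison mixes populations; the stratum-specific rates are the causally relevant ones.
Standardising Line X to the population shift mix: 0.409·21/103 + 0.591·8/17 = 0.361.

0.36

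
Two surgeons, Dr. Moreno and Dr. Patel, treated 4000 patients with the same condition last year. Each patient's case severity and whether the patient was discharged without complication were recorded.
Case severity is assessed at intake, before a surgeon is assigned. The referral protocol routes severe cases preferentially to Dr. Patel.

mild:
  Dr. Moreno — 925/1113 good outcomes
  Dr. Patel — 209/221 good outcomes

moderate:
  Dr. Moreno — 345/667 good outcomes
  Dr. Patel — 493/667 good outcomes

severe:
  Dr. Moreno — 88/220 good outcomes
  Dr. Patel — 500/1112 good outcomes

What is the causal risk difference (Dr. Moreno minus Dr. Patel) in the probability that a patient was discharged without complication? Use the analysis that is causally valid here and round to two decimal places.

Nothing the surgeon does changes case severity; the imbalance is an allocation artefact. With case severity also predicting the outcome, the pooled figure is confounded, and the within-stratum comparison is the causal one.
Adjusting over the population distribution of case severity: 0.334·(0.831−0.946) + 0.334·(0.517−0.739) + 0.333·(0.400−0.450) = -0.129.

-0.13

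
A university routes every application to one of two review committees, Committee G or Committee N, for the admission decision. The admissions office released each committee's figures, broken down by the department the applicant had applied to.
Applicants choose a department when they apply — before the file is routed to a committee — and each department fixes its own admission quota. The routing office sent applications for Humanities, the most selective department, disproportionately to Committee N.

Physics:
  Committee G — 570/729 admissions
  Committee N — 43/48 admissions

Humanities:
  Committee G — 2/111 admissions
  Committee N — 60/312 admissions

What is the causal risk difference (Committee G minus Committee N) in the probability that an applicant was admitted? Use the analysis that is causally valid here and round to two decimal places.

The department-specific comparison favours Committee N throughout, but the pooled figures favour Committee G. The question is whether to condition on department.
Here department is a common cause — it drives both which review committee a case falls under and the outcome. The crude comparison mixes populations; the stratum-specific rates are the causally relevant ones.
Adjusting over the population distribution of department: 0.647·(0.782−0.896) + 0.352·(0.018−0.192) = -0.135.

-0.14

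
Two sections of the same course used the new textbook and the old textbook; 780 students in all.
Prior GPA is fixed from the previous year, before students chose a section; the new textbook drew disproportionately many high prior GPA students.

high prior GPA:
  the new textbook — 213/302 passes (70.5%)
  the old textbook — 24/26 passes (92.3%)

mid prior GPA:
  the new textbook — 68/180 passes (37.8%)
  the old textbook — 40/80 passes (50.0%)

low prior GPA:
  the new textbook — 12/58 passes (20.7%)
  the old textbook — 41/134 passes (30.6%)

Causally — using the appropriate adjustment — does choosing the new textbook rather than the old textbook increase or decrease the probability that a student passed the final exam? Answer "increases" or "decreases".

decreases

The imbalance in prior GPA band arose from how students were allocated, not from anything the teaching method did; and prior GPA band independently affects the outcome. The pooled gap is confounded — condition on prior GPA band.
Within each level — high prior GPA: 70.5% vs 92.3%; mid prior GPA: 37.8% vs 50.0%; low prior GPA: 20.7% vs 30.6% — the old textbook is higher every time.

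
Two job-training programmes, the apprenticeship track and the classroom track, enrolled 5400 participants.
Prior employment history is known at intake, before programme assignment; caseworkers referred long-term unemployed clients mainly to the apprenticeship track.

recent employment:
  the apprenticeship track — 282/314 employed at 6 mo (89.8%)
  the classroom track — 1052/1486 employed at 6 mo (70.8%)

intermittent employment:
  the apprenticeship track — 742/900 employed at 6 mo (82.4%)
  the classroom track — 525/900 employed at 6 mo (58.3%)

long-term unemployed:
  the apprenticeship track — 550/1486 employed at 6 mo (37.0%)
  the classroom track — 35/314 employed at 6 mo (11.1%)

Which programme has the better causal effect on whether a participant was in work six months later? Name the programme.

The prior employment history-specific comparison favours the apprenticeship track throughout, but the pooled figures favour the classroom track. The question is whether to condition on prior employment history.
Prior employment history differs across programmes for reasons unrelated to any effect of the programme itself, and it separately predicts the outcome — a classic confounder. We must compare within prior employment history levels.
Within each level — recent employment: 89.8% vs 70.8%; intermittent employment: 82.4% vs 58.3%; long-term unemployed: 37.0% vs 11.1% — the apprenticeship track is higher every time.

the apprenticeship track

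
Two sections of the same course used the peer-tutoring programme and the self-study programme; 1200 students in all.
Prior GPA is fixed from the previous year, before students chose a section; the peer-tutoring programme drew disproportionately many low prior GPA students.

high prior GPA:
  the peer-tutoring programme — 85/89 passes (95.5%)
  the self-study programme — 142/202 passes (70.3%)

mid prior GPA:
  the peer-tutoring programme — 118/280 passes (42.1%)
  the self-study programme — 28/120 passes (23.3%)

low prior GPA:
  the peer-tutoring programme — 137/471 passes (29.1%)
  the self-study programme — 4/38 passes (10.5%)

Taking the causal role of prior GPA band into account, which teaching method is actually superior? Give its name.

the peer-tutoring programme

Within every prior GPA band level the peer-tutoring programme has the higher rate, yet pooled the self-study programme does — Simpson's reversal.
Prior GPA band differs across teaching methods for reasons unrelated to any effect of the teaching method itself, and it separately predicts the outcome — a classic confounder. We must compare within prior GPA band levels.
Within each level — high prior GPA: 95.5% vs 70.3%; mid prior GPA: 42.1% vs 23.3%; low prior GPA: 29.1% vs 10.5% — the peer-tutoring programme is higher every time.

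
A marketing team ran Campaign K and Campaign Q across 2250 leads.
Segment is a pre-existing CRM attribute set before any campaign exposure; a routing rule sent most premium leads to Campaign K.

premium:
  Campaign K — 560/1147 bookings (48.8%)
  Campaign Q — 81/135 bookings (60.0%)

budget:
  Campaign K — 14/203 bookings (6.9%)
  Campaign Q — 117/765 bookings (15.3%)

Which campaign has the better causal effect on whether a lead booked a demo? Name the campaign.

Campaign Q is higher inside every customer segment stratum but Campaign K is higher in aggregate. Whether to stratify depends on how customer segment relates to the campaign.
Here customer segment is a common cause — it drives both which campaign a case falls under and the outcome. The crude comparison mixes populations; the stratum-specific rates are the causally relevant ones.
Within each level — premium: 48.8% vs 60.0%; budget: 6.9% vs 15.3% — Campaign Q is higher every time.

Campaign Q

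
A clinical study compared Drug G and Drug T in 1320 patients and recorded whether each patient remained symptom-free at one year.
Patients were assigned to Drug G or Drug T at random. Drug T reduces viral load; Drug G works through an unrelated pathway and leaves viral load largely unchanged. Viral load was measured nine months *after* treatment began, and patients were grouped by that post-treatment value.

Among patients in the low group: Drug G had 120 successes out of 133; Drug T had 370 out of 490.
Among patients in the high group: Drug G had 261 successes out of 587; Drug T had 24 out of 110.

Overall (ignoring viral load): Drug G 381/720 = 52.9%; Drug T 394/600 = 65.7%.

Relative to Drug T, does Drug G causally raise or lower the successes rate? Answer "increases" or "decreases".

Drug G is higher inside every viral load stratum but Drug T is higher in aggregate. Whether to stratify depends on how viral load relates to the drug.
Because the drug influences viral load, viral load is a post-treatment mediator, not a confounder. Stratifying on it would bias the estimate; the causal effect is the crude pooled difference.
Pooled: Drug G 52.9% vs Drug T 65.7%; Drug T is higher overall.

decreases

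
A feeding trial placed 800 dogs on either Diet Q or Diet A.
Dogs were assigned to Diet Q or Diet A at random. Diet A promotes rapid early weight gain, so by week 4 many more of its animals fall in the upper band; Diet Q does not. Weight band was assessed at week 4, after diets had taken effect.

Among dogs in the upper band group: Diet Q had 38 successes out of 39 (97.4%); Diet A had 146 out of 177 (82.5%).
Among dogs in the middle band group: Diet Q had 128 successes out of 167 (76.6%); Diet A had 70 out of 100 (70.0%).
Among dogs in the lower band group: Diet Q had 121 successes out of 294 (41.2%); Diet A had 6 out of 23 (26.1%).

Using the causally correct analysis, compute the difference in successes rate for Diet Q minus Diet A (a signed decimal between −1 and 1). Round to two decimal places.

Within every week-4 weight band level Diet Q has the higher rate, yet pooled Diet A does — Simpson's reversal.
Stratifying would compare diets among dogs the diets themselves sorted into week-4 weight band groups — a form of selection on an intermediate. The unconditioned pooled rates give the total causal effect.
The causal difference is the pooled difference: 0.574 − 0.740 = -0.166.

-0.17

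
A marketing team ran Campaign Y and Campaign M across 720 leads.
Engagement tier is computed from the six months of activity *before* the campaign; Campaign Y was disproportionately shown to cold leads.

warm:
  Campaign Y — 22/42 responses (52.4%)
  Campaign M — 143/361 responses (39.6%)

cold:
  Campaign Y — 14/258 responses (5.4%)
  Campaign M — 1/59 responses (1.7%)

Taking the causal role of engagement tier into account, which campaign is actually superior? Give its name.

The engagement tier-specific comparison favours Campaign Y throughout, but the pooled figures favour Campaign M. The question is whether to condition on engagement tier.
Here engagement tier is a common cause — it drives both which campaign a case falls under and the outcome. The crude comparison mixes populations; the stratum-specific rates are the causally relevant ones.
Within each level — warm: 52.4% vs 39.6%; cold: 5.4% vs 1.7% — Campaign Y is higher every time.

Campaign Y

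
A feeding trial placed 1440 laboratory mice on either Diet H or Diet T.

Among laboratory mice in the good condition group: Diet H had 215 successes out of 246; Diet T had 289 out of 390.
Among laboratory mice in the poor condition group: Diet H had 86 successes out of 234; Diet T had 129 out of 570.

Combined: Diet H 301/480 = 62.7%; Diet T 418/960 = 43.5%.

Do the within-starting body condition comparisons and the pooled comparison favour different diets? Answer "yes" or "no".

no

Within each starting body condition level (good condition 87.4% vs 74.1%; poor condition 36.8% vs 22.6%), Diet H has the higher rate every time. Pooled: 62.7% vs 43.5% — Diet H has the higher rate overall. They agree.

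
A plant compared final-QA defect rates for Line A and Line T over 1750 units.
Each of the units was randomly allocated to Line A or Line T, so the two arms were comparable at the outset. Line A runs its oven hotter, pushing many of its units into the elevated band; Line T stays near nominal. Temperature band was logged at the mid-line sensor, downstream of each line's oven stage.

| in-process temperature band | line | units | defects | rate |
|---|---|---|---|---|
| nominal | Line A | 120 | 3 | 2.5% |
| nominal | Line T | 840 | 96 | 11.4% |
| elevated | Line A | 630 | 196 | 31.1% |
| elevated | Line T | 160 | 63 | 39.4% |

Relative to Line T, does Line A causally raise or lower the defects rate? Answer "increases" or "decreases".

increases

Within every in-process temperature band level Line A has the lower rate, yet pooled Line T does — Simpson's reversal.
Stratifying would compare lines among units the lines themselves sorted into in-process temperature band groups — a form of selection on an intermediate. The unconditioned pooled rates give the total causal effect.
Pooled: Line A 26.5% vs Line T 15.9%; Line T is lower overall.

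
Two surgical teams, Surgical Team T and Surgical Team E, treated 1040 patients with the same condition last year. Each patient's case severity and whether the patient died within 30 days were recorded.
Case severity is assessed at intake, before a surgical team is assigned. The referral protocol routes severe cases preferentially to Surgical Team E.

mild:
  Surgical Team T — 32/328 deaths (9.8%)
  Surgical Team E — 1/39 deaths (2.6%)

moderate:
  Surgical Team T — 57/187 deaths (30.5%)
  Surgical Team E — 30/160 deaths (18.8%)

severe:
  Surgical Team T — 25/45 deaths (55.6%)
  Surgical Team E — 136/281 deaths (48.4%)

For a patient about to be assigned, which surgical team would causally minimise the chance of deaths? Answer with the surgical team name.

Here case severity is a common cause — it drives both which surgical team a case falls under and the outcome. The crude comparison mixes populations; the stratum-specific rates are the causally relevant ones.
Within each level — mild: 9.8% vs 2.6%; moderate: 30.5% vs 18.8%; severe: 55.6% vs 48.4% — Surgical Team E is lower every time.

Surgical Team E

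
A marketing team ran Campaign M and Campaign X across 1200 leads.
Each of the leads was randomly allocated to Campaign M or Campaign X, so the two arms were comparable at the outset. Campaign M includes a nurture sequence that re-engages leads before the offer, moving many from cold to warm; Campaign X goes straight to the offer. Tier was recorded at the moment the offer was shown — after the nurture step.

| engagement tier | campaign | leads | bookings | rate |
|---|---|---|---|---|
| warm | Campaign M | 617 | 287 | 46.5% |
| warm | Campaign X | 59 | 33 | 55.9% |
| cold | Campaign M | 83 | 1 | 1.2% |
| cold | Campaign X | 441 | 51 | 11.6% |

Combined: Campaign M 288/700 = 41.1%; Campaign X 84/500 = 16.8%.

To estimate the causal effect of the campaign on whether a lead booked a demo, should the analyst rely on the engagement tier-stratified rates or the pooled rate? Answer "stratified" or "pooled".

pooled

Engagement tier is recorded after the campaign and is itself shifted by it — it sits on the causal path from campaign to outcome. Conditioning on a mediator would strip out part of the effect we want; the pooled comparison gives the total causal effect.
Pooled: Campaign M 41.1% vs Campaign X 16.8%; Campaign M is higher overall.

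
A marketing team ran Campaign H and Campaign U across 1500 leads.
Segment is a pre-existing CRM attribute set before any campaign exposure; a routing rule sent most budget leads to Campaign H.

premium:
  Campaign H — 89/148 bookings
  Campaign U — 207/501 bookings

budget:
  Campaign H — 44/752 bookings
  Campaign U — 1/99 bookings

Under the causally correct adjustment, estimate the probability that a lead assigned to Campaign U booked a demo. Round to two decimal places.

Within every customer segment level Campaign H has the higher rate, yet pooled Campaign U does — Simpson's reversal.
Customer segment satisfies the back-door criterion: it is not a descendant of the campaign, and it blocks the spurious path from campaign to outcome. Adjusting for it (i.e., using the within-customer segment rates) gives the causal effect.
Standardising Campaign U to the population customer segment mix: 0.433·207/501 + 0.567·1/99 = 0.184.

0.18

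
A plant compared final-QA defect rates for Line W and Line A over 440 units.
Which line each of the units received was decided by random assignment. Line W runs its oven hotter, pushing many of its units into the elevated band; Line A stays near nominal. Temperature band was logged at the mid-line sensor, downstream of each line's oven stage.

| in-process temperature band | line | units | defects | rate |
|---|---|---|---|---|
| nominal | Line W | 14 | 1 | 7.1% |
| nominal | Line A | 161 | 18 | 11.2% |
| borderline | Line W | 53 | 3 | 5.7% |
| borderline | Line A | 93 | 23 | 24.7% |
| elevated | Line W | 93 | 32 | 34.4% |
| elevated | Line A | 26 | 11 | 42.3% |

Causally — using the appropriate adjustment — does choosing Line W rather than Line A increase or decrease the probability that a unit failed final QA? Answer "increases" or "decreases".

increases

In-process temperature band here is a post-treatment variable shaped by the line; conditioning on it would introduce bias rather than remove it. The overall comparison is the causal one.
Pooled: Line W 22.5% vs Line A 18.6%; Line A is lower overall.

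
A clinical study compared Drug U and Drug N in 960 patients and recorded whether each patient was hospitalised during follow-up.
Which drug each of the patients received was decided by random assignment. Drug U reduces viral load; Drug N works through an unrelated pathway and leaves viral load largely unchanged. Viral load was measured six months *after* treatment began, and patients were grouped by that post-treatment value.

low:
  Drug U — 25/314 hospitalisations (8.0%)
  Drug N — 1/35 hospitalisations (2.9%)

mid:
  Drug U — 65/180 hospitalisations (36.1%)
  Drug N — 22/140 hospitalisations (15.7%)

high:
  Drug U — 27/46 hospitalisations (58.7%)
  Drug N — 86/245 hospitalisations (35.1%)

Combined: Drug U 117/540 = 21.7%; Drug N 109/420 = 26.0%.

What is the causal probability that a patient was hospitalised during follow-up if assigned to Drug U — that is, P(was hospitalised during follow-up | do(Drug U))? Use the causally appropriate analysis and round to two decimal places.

0.22

Viral load is downstream of the drug. One should not condition on a consequence of treatment, so the overall rates are the right comparison.
So P(outcome | do(Drug U)) is just the pooled rate for Drug U: 117/540 = 0.217.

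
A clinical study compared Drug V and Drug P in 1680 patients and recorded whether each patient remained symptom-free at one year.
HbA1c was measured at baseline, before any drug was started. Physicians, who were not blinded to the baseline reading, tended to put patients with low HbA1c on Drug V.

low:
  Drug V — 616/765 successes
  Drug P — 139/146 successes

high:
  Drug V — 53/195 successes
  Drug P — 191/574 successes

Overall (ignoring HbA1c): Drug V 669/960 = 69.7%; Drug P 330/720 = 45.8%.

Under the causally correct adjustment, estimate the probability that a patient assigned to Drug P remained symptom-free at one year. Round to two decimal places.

0.67

Here HbA1c is a common cause — it drives both which drug a case falls under and the outcome. The crude comparison mixes populations; the stratum-specific rates are the causally relevant ones.
Standardising Drug P to the population HbA1c mix: 0.542·139/146 + 0.458·191/574 = 0.669.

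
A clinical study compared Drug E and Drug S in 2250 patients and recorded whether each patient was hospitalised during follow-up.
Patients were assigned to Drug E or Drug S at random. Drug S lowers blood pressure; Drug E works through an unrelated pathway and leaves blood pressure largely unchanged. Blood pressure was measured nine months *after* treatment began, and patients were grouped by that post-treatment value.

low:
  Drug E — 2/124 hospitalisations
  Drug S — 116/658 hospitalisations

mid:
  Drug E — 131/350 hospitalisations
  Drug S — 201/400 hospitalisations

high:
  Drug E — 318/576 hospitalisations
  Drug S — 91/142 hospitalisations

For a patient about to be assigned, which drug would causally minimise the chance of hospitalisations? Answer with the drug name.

Blood pressure lies on the pathway drug → blood pressure → outcome, so adjusting for it blocks the indirect effect. For the total causal effect of drug, use the unadjusted pooled rates.
Pooled: Drug E 43.0% vs Drug S 34.0%; Drug S is lower overall.

Drug S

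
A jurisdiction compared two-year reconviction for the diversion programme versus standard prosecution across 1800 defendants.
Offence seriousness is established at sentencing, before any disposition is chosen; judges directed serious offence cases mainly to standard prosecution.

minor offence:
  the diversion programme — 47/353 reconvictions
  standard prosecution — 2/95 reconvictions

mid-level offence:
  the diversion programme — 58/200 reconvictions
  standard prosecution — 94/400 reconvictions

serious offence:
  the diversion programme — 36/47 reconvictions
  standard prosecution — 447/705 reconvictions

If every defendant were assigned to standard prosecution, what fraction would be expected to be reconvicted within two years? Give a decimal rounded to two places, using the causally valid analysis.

0.35

Within every offence seriousness level standard prosecution has the lower rate, yet pooled the diversion programme does — Simpson's reversal.
Offence seriousness differs across dispositions for reasons unrelated to any effect of the disposition itself, and it separately predicts the outcome — a classic confounder. We must compare within offence seriousness levels.
Standardising standard prosecution to the population offence seriousness mix: 0.249·2/95 + 0.333·94/400 + 0.418·447/705 = 0.348.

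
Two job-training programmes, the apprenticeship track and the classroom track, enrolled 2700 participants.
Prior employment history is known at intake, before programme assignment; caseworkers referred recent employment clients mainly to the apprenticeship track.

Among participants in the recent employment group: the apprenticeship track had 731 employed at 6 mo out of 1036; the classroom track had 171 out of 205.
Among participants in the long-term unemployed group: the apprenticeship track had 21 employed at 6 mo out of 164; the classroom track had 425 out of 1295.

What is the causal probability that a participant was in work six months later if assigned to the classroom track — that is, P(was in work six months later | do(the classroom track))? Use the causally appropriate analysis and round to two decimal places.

0.56

The stratified and pooled comparisons disagree (the classroom track wins within each prior employment history; the apprenticeship track wins overall), so the answer turns on the causal role of prior employment history.
Prior employment history differs across programmes for reasons unrelated to any effect of the programme itself, and it separately predicts the outcome — a classic confounder. We must compare within prior employment history levels.
Standardising the classroom track to the population prior employment history mix: 0.460·171/205 + 0.540·425/1295 = 0.561.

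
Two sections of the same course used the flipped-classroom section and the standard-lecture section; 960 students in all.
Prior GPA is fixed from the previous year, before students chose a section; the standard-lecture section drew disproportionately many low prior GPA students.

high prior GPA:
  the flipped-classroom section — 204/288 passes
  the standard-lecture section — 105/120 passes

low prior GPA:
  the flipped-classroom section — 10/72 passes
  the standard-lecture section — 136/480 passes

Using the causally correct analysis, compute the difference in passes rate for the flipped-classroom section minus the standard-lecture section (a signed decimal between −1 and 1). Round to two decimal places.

-0.15

The imbalance in prior GPA band arose from how students were allocated, not from anything the teaching method did; and prior GPA band independently affects the outcome. The pooled gap is confounded — condition on prior GPA band.
Adjusting over the population distribution of prior GPA band: 0.425·(0.708−0.875) + 0.575·(0.139−0.283) = -0.154.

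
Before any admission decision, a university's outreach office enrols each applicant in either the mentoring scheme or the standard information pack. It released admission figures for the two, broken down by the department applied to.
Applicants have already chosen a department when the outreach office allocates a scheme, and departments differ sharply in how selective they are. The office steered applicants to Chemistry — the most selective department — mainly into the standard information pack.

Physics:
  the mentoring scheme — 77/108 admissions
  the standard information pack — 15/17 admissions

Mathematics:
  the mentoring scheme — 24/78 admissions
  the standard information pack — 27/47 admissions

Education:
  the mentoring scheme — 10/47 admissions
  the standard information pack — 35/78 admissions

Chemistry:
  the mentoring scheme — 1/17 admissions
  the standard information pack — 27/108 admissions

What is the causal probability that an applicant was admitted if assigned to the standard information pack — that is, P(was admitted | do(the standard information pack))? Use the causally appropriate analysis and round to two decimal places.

The stratified and pooled comparisons disagree (the standard information pack wins within each department; the mentoring scheme wins overall), so the answer turns on the causal role of department.
Department is set before the outreach scheme has any effect — it is not caused by the outreach scheme — and it independently drives the outcome. That makes it a confounder, so the causal comparison is within department levels.
Standardising the standard information pack to the population department mix: 0.250·15/17 + 0.250·27/47 + 0.250·35/78 + 0.250·27/108 = 0.539.

0.54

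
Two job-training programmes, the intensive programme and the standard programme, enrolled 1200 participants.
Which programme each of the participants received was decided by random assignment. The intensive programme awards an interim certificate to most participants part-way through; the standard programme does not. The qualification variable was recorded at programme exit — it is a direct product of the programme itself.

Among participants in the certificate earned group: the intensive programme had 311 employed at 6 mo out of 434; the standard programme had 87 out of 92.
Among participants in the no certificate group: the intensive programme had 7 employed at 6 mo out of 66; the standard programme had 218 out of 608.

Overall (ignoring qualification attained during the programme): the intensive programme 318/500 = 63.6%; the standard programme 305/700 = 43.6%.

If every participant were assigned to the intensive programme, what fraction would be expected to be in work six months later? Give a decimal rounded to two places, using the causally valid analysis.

0.64

Because the programme influences qualification attained during the programme, qualification attained during the programme is a post-treatment mediator, not a confounder. Stratifying on it would bias the estimate; the causal effect is the crude pooled difference.
So P(outcome | do(the intensive programme)) is just the pooled rate for the intensive programme: 318/500 = 0.636.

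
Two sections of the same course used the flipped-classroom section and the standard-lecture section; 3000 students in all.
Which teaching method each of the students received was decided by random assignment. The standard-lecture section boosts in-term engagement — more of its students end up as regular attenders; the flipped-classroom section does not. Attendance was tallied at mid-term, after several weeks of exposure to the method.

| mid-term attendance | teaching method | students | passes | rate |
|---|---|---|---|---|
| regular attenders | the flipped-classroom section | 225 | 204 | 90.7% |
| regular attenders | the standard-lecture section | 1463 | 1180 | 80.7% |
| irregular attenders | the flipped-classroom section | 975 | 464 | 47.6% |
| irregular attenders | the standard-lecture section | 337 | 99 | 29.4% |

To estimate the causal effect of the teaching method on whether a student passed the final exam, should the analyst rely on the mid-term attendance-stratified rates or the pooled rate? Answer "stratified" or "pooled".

Mid-term attendance here is a post-treatment variable shaped by the teaching method; conditioning on it would introduce bias rather than remove it. The overall comparison is the causal one.
Pooled: the flipped-classroom section 55.7% vs the standard-lecture section 71.1%; the standard-lecture section is higher overall.

pooled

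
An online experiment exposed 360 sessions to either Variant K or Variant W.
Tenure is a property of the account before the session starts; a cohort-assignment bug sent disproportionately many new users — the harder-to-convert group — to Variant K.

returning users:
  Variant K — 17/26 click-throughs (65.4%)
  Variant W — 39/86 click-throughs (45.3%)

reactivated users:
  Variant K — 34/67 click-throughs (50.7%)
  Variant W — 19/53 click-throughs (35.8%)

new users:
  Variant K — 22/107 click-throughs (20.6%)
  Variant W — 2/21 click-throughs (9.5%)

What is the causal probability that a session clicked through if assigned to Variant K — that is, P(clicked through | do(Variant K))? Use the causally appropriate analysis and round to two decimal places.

Variant K is higher inside every user tenure stratum but Variant W is higher in aggregate. Whether to stratify depends on how user tenure relates to the variant.
User tenure satisfies the back-door criterion: it is not a descendant of the variant, and it blocks the spurious path from variant to outcome. Adjusting for it (i.e., using the within-user tenure rates) gives the causal effect.
Standardising Variant K to the population user tenure mix: 0.311·17/26 + 0.333·34/67 + 0.356·22/107 = 0.446.

0.45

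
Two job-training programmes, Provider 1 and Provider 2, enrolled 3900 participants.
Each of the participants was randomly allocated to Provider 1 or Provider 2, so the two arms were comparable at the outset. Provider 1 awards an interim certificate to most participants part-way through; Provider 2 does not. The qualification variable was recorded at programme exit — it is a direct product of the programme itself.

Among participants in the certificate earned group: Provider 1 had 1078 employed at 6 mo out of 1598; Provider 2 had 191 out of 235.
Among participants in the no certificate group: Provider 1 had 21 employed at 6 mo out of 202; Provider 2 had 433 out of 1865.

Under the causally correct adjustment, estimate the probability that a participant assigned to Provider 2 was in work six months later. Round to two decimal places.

0.30

Qualification attained during the programme is downstream of the programme. One should not condition on a consequence of treatment, so the overall rates are the right comparison.
So P(outcome | do(Provider 2)) is just the pooled rate for Provider 2: 624/2100 = 0.297.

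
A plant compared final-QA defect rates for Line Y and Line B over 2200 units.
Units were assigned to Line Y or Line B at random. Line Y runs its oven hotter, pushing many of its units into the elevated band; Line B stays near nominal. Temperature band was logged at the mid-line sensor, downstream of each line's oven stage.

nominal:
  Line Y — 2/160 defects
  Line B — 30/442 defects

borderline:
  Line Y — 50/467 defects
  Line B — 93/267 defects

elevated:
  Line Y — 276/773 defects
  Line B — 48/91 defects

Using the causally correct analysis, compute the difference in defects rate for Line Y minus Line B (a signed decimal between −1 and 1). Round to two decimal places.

+0.02

Line Y is lower inside every in-process temperature band stratum but Line B is lower in aggregate. Whether to stratify depends on how in-process temperature band relates to the line.
The distribution of in-process temperature band is itself part of what the line does — it is an intermediate outcome. Holding it fixed would remove that part of the effect; the total effect is the pooled difference.
The causal difference is the pooled difference: 0.234 − 0.214 = +0.021.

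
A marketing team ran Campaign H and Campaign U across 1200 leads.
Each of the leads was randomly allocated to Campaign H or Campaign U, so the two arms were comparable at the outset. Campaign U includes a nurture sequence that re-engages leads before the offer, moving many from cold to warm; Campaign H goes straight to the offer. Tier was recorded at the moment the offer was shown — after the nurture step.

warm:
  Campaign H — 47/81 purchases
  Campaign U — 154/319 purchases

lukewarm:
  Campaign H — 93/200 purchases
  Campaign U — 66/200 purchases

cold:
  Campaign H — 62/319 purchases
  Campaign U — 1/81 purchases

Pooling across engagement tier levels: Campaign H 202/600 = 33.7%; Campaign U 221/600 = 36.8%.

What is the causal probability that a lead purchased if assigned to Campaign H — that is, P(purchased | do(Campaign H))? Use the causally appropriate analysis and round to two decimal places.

The stratified and pooled comparisons disagree (Campaign H wins within each engagement tier; Campaign U wins overall), so the answer turns on the causal role of engagement tier.
Engagement tier lies on the pathway campaign → engagement tier → outcome, so adjusting for it blocks the indirect effect. For the total causal effect of campaign, use the unadjusted pooled rates.
So P(outcome | do(Campaign H)) is just the pooled rate for Campaign H: 202/600 = 0.337.

0.34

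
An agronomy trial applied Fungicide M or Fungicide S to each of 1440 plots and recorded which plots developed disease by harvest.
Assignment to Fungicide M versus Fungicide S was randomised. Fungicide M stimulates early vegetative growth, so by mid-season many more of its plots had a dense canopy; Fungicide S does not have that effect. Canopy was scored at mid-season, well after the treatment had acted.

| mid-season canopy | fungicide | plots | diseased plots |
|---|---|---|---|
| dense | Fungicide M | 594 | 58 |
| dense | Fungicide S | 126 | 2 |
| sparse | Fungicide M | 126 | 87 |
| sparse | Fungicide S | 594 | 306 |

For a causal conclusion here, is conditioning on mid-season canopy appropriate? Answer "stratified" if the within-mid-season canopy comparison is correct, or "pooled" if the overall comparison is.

Within every mid-season canopy level Fungicide S has the lower rate, yet pooled Fungicide M does — Simpson's reversal.
Mid-season canopy here is a post-treatment variable shaped by the fungicide; conditioning on it would introduce bias rather than remove it. The overall comparison is the causal one.
Pooled: Fungicide M 20.1% vs Fungicide S 42.8%; Fungicide M is lower overall.

pooled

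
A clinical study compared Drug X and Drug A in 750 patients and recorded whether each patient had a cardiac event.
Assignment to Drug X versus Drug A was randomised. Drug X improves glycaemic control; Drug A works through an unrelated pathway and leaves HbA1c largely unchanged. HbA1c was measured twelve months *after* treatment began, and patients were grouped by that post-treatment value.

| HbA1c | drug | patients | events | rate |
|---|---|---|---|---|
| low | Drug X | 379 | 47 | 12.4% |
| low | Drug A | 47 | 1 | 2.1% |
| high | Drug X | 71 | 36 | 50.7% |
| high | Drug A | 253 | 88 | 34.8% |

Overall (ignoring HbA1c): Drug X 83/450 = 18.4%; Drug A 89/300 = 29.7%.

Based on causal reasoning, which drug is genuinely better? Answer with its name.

Drug X

Because the drug influences HbA1c, HbA1c is a post-treatment mediator, not a confounder. Stratifying on it would bias the estimate; the causal effect is the crude pooled difference.
Pooled: Drug X 18.4% vs Drug A 29.7%; Drug X is lower overall.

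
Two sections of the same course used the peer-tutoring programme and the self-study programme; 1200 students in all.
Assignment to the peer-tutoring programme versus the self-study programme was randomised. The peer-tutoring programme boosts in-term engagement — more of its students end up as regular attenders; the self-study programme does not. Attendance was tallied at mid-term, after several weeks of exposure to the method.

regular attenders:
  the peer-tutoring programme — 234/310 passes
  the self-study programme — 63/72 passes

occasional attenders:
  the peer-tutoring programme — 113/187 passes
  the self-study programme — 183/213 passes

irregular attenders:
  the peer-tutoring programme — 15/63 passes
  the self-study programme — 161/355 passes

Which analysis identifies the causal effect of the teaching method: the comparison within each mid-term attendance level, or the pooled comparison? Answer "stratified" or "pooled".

pooled

Mid-term attendance is recorded after the teaching method and is itself shifted by it — it sits on the causal path from teaching method to outcome. Conditioning on a mediator would strip out part of the effect we want; the pooled comparison gives the total causal effect.
Pooled: the peer-tutoring programme 64.6% vs the self-study programme 63.6%; the peer-tutoring programme is higher overall.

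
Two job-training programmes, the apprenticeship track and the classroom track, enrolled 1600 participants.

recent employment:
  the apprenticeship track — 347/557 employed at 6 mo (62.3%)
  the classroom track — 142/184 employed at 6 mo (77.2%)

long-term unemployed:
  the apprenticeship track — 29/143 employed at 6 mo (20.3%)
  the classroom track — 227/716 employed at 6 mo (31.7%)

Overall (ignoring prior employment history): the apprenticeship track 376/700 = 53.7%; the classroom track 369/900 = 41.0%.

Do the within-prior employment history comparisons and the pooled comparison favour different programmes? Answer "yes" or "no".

Within each prior employment history level (recent employment 62.3% vs 77.2%; long-term unemployed 20.3% vs 31.7%), the classroom track has the higher rate every time. Pooled: 53.7% vs 41.0% — the apprenticeship track has the higher rate overall. The two comparisons disagree.

yes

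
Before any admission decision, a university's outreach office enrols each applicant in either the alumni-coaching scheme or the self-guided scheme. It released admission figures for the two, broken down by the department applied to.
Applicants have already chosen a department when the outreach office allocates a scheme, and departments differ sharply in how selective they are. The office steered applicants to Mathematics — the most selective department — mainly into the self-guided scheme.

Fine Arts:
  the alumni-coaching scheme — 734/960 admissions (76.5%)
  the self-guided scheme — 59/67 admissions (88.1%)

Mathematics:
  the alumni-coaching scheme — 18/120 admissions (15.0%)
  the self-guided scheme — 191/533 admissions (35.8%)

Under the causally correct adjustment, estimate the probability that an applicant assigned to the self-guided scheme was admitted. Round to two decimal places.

The department-specific comparison favours the self-guided scheme throughout, but the pooled figures favour the alumni-coaching scheme. The question is whether to condition on department.
Here department is a common cause — it drives both which outreach scheme a case falls under and the outcome. The crude comparison mixes populations; the stratum-specific rates are the causally relevant ones.
Standardising the self-guided scheme to the population department mix: 0.611·59/67 + 0.389·191/533 = 0.678.

0.68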